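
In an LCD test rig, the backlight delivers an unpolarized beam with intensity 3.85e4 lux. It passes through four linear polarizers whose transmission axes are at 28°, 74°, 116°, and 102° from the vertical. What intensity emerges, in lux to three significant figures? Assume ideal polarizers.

I ≈ 4830 lux

Unpolarized light through the first polarizer → I₁ = 3.85e4 lux/2 = 1.925e+04 lux, polarized at 28°.
I₂ = I₁ · cos²(46°) = 1.925e+04 · 0.4826 = 9289 lux.
I₃ = I₂ · cos²(42°) = 9289 · 0.5523 = 5130 lux.
I₄ = I₃ · cos²(14°) = 5130 · 0.9415 = 4830 lux.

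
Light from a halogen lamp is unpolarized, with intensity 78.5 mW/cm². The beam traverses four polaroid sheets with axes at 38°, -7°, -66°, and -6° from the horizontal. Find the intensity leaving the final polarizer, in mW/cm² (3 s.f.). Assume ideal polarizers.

I ≈ 1.30 mW/cm²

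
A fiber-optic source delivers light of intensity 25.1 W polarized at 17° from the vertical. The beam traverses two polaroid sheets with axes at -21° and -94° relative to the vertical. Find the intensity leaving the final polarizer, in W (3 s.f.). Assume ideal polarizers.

I ≈ 1.33 W

I₁ = 25.1 W · cos²(38°) = 15.59 W.
I₂ = I₁ · cos²(73°) = 15.59 · 0.08548 = 1.332 W.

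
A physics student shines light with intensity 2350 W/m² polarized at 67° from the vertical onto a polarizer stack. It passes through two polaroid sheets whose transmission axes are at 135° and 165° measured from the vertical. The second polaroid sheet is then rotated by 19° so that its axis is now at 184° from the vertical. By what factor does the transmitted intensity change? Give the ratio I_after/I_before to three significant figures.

I_new/I_old ≈ 0.574

Before rotation:
I₁ = I₀ cos²(135° − 67°) = I₀ cos²(68°) = 0.1403 I₀.
I₂ = I₁ cos²(165° − 135°) = 0.1403 I₀ · cos²(30°) = 0.1052 I₀.
After rotation:
I₁ = I₀ cos²(135° − 67°) = I₀ cos²(68°) = 0.1403 I₀.
I₂ = I₁ cos²(184° − 135°) = 0.1403 I₀ · cos²(49°) = 0.0604 I₀.
Ratio = 0.0604 / 0.1052 = 0.5739.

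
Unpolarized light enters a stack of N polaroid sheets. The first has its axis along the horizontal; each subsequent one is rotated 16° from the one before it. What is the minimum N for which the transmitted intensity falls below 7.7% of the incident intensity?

First polarizer halves the unpolarized light: factor 1/2.
Each further stage multiplies by cos²(16°) = 0.924.
After N polarizers: T = 0.5·0.924^(N−1). Require T < 0.077 ⇒ N−1 > ln(0.077/0.5)/ln(0.924) = 23.68, so N−1 ≥ 24 and N = 25.
Check: N=25 gives T = 0.07505 < 0.077; N=24 gives T = 0.08122.

N = 25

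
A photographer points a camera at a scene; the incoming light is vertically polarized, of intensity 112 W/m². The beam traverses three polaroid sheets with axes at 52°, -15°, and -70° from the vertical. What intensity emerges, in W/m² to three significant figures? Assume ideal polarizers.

I ≈ 2.13 W/m²

I₁ = 112 W/m² · cos²(52°) = 42.45 W/m².
I₂ = I₁ · cos²(67°) = 42.45 · 0.1527 = 6.481 W/m².
I₃ = I₂ · cos²(55°) = 6.481 · 0.329 = 2.132 W/m².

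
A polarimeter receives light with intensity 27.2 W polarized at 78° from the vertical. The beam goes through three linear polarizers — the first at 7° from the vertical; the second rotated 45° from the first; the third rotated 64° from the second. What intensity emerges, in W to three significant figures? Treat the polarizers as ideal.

I₁ = 27.2 W · cos²(71°) = 2.883 W.
I₂ = I₁ · cos²(45°) = 2.883 · 0.5 = 1.442 W.
I₃ = I₂ · cos²(64°) = 1.442 · 0.1922 = 0.277 W.

I ≈ 0.277 W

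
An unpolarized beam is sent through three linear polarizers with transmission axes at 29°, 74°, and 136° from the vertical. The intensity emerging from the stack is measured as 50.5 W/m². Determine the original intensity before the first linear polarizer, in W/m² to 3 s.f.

Unpolarized light through the first polarizer → I₁ = ½ I₀, now polarized at 29°.
I₂ = I₁ cos²(74° − 29°) = 0.5 I₀ · cos²(45°) = 0.25 I₀.
I₃ = I₂ cos²(136° − 74°) = 0.25 I₀ · cos²(62°) = 0.0551 I₀.
So 50.5 W/m² = 0.0551 I₀, giving I₀ = 50.5/0.0551 = 916.5 W/m².

I₀ ≈ 917 W/m²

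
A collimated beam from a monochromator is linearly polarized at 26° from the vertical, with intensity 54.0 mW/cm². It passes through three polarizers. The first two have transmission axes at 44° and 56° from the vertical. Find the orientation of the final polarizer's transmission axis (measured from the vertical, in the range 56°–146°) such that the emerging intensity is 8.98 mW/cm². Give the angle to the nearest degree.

θ ≈ 120°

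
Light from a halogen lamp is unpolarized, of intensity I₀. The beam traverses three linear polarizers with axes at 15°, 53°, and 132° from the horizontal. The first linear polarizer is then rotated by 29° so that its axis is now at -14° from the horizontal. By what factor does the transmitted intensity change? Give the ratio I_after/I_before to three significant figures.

I_new/I_old ≈ 0.246

Before rotation:
Unpolarized light through the first polarizer → I₁ = ½ I₀, now polarized at 15°.
I₂ = I₁ cos²(53° − 15°) = 0.5 I₀ · cos²(38°) = 0.3105 I₀.
I₃ = I₂ cos²(132° − 53°) = 0.3105 I₀ · cos²(79°) = 0.0113 I₀.
After rotation:
Unpolarized light through the first polarizer → I₁ = ½ I₀, now polarized at -14°.
I₂ = I₁ cos²(53° + 14°) = 0.5 I₀ · cos²(67°) = 0.07634 I₀.
I₃ = I₂ cos²(132° − 53°) = 0.07634 I₀ · cos²(79°) = 0.002779 I₀.
Ratio = 0.002779 / 0.0113 = 0.2459.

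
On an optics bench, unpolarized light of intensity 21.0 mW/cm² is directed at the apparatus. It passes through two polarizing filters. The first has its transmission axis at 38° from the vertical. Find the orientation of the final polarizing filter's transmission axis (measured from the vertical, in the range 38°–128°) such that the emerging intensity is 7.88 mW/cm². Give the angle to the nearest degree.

θ ≈ 68°

Unpolarized light through the first polarizer → I₁ = ½ I₀, now polarized at 38°.
Target fraction: 7.88 / 21.0 mW/cm² = 0.3752 of I₀.
Need I₂/I₀ = 0.3752, so cos²(θ − 38°) = 0.3752 / 0.5 = 0.7505.
θ − 38° = arccos(√0.7505) = 30.0°, giving θ ≈ 38 + 30.0 = 68.0°.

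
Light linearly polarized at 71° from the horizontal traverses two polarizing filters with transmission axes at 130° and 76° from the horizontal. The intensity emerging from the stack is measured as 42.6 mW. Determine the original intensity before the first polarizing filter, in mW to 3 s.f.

I₁ = I₀ cos²(130° − 71°) = I₀ cos²(59°) = 0.2653 I₀.
I₂ = I₁ cos²(76° − 130°) = 0.2653 I₀ · cos²(54°) = 0.09165 I₀.
So 42.6 mW = 0.09165 I₀, giving I₀ = 42.6/0.09165 = 464.8 mW.

I₀ ≈ 465 mW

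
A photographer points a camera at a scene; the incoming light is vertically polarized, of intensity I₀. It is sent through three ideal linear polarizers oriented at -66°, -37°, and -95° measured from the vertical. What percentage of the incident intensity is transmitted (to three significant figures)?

I₁ = I₀ cos²(-66° − 0°) = I₀ cos²(66°) = 0.1654 I₀.
I₂ = I₁ cos²(-37° + 66°) = 0.1654 I₀ · cos²(29°) = 0.1266 I₀.
I₃ = I₂ cos²(-95° + 37°) = 0.1266 I₀ · cos²(58°) = 0.03554 I₀.
That is 3.554% of the incident intensity.

≈ 3.55%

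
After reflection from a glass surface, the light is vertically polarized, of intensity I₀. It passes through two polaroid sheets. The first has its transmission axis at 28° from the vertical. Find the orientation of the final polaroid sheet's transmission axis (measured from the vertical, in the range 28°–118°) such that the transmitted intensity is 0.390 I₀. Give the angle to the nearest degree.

By Malus's law, I₁ = I₀ cos²(28° − 0°) = I₀ cos²(28°) = 0.7796 I₀.
Need I₂/I₀ = 0.39, so cos²(θ − 28°) = 0.39 / 0.7796 = 0.5003.
θ − 28° = arccos(√0.5003) = 45.0°, giving θ ≈ 28 + 45.0 = 73.0°.

θ ≈ 73°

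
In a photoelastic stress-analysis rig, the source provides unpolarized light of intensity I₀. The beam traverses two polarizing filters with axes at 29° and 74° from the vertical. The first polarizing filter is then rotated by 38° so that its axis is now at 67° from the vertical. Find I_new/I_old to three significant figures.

Before rotation:
Unpolarized light through the first polarizer → I₁ = ½ I₀, now polarized at 29°.
I₂ = I₁ cos²(74° − 29°) = 0.5 I₀ · cos²(45°) = 0.25 I₀.
After rotation:
Unpolarized light through the first polarizer → I₁ = ½ I₀, now polarized at 67°.
I₂ = I₁ cos²(74° − 67°) = 0.5 I₀ · cos²(7°) = 0.4926 I₀.
Ratio = 0.4926 / 0.25 = 1.97.

I_new/I_old ≈ 1.97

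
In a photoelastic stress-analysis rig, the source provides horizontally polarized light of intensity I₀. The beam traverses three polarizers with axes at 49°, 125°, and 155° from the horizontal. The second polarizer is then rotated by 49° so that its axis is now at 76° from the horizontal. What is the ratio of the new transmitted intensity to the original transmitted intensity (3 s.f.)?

I_new/I_old ≈ 0.658

Before rotation:
By Malus's law, I₁ = I₀ cos²(49° − 0°) = I₀ cos²(49°) = 0.4304 I₀.
I₂ = I₁ cos²(125° − 49°) = 0.4304 I₀ · cos²(76°) = 0.02519 I₀.
I₃ = I₂ cos²(155° − 125°) = 0.02519 I₀ · cos²(30°) = 0.01889 I₀.
After rotation:
I₁ = I₀ cos²(49° − 0°) = I₀ cos²(49°) = 0.4304 I₀.
I₂ = I₁ cos²(76° − 49°) = 0.4304 I₀ · cos²(27°) = 0.3417 I₀.
I₃ = I₂ cos²(155° − 76°) = 0.3417 I₀ · cos²(79°) = 0.01244 I₀.
Ratio = 0.01244 / 0.01889 = 0.6585.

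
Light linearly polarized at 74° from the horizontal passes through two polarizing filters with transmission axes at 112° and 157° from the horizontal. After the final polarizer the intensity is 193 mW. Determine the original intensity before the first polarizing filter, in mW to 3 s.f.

By Malus's law, I₁ = I₀ cos²(112° − 74°) = I₀ cos²(38°) = 0.621 I₀.
I₂ = I₁ cos²(157° − 112°) = 0.621 I₀ · cos²(45°) = 0.3105 I₀.
So 193 mW = 0.3105 I₀, giving I₀ = 193/0.3105 = 621.6 mW.

I₀ ≈ 622 mW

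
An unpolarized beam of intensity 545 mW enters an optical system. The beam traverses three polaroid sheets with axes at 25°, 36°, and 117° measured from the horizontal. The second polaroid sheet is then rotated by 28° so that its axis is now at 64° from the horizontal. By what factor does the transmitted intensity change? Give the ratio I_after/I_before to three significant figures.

I_new/I_old ≈ 9.28

Before rotation:
Unpolarized light through the first polarizer → I₁ = ½ I₀, now polarized at 25°.
I₂ = I₁ cos²(36° − 25°) = 0.5 I₀ · cos²(11°) = 0.4818 I₀.
I₃ = I₂ cos²(117° − 36°) = 0.4818 I₀ · cos²(81°) = 0.01179 I₀.
After rotation:
Unpolarized light through the first polarizer → I₁ = ½ I₀, now polarized at 25°.
I₂ = I₁ cos²(64° − 25°) = 0.5 I₀ · cos²(39°) = 0.302 I₀.
I₃ = I₂ cos²(117° − 64°) = 0.302 I₀ · cos²(53°) = 0.1094 I₀.
Ratio = 0.1094 / 0.01179 = 9.276.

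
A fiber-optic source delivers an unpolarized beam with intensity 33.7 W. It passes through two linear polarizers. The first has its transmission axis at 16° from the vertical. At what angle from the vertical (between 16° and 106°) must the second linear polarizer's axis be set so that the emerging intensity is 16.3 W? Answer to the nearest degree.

Unpolarized light through the first polarizer → I₁ = ½ I₀, now polarized at 16°.
Target fraction: 16.3 / 33.7 W = 0.4837 of I₀.
Need I₂/I₀ = 0.4837, so cos²(θ − 16°) = 0.4837 / 0.5 = 0.9674.
θ − 16° = arccos(√0.9674) = 10.4°, giving θ ≈ 16 + 10.4 = 26.4°.

θ ≈ 26°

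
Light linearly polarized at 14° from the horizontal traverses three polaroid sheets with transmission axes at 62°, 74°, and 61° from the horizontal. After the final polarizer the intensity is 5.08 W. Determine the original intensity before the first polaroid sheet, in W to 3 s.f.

I₀ ≈ 12.5 W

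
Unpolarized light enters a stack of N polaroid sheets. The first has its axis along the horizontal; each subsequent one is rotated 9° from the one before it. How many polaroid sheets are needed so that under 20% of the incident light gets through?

N = 38

First polarizer halves the unpolarized light: factor 1/2.
Each further stage multiplies by cos²(9°) = 0.9755.
After N polarizers: T = 0.5·0.9755^(N−1). Require T < 0.20 ⇒ N−1 > ln(0.20/0.5)/ln(0.9755) = 36.98, so N−1 ≥ 37 and N = 38.
Check: N=38 gives T = 0.1999 < 0.20; N=37 gives T = 0.2049.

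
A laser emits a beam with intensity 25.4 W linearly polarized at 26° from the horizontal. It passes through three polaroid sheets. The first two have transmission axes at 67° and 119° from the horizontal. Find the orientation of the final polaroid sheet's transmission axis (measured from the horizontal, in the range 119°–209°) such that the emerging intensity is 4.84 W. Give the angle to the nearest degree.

I₁ = I₀ cos²(67° − 26°) = I₀ cos²(41°) = 0.5696 I₀.
I₂ = I₁ cos²(119° − 67°) = 0.5696 I₀ · cos²(52°) = 0.2159 I₀.
Target fraction: 4.84 / 25.4 W = 0.1906 of I₀.
Need I₃/I₀ = 0.1906, so cos²(θ − 119°) = 0.1906 / 0.2159 = 0.8826.
θ − 119° = arccos(√0.8826) = 20.0°, giving θ ≈ 119 + 20.0 = 139.0°.

θ ≈ 139°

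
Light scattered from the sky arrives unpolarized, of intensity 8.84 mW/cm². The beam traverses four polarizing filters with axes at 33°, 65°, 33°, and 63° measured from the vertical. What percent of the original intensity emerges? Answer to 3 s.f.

≈ 19.4%

Unpolarized light through the first polarizer → I₁ = 8.84 mW/cm²/2 = 4.42 mW/cm², polarized at 33°.
I₂ = I₁ · cos²(32°) = 4.42 · 0.7192 = 3.179 mW/cm².
I₃ = I₂ · cos²(32°) = 3.179 · 0.7192 = 2.286 mW/cm².
I₄ = I₃ · cos²(30°) = 2.286 · 0.75 = 1.715 mW/cm².
That is 19.4% of the incident intensity.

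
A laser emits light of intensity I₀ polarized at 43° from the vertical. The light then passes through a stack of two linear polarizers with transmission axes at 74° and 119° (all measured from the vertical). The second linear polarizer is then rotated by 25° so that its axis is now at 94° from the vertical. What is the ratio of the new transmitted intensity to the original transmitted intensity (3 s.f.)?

I_new/I_old ≈ 1.77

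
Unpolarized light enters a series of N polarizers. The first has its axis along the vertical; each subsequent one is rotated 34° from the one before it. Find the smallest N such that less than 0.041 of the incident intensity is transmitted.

N = 8

First polarizer halves the unpolarized light: factor 1/2.
Each further stage multiplies by cos²(34°) = 0.6873.
After N polarizers: T = 0.5·0.6873^(N−1). Require T < 0.041 ⇒ N−1 > ln(0.041/0.5)/ln(0.6873) = 6.67, so N−1 ≥ 7 and N = 8.
Check: N=8 gives T = 0.03623 < 0.041; N=7 gives T = 0.05271.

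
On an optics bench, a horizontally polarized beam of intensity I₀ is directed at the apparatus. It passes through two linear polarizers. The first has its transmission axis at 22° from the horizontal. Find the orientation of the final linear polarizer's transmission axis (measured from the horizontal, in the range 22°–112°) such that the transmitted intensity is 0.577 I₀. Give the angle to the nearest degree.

θ ≈ 57°

By Malus's law, I₁ = I₀ cos²(22° − 0°) = I₀ cos²(22°) = 0.8597 I₀.
Need I₂/I₀ = 0.577, so cos²(θ − 22°) = 0.577 / 0.8597 = 0.6712.
θ − 22° = arccos(√0.6712) = 35.0°, giving θ ≈ 22 + 35.0 = 57.0°.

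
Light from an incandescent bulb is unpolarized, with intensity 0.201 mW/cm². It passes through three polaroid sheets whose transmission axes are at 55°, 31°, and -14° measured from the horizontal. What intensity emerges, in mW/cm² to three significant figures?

I ≈ 0.0419 mW/cm²

Unpolarized light through the first polarizer → I₁ = 0.201 mW/cm²/2 = 0.1005 mW/cm², polarized at 55°.
I₂ = I₁ · cos²(24°) = 0.1005 · 0.8346 = 0.08387 mW/cm².
I₃ = I₂ · cos²(45°) = 0.08387 · 0.5 = 0.04194 mW/cm².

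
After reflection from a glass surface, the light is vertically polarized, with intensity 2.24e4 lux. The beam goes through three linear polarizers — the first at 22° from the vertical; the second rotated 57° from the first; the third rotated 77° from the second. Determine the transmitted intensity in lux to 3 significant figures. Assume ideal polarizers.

I ≈ 289 lux

I₁ = 2.24e4 lux · cos²(22°) = 1.926e+04 lux.
I₂ = I₁ · cos²(57°) = 1.926e+04 · 0.2966 = 5712 lux.
I₃ = I₂ · cos²(77°) = 5712 · 0.0506 = 289.1 lux.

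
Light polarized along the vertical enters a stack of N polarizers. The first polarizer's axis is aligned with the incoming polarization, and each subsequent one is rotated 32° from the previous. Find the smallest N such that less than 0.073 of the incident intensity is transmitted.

First polarizer is aligned with the polarization: full transmission.
Each further stage multiplies by cos²(32°) = 0.7192.
After N polarizers: T = 0.7192^(N−1). Require T < 0.073 ⇒ N−1 > ln(0.073)/ln(0.7192) = 7.94, so N−1 ≥ 8 and N = 9.
Check: N=9 gives T = 0.07157 < 0.073; N=8 gives T = 0.09951.

N = 9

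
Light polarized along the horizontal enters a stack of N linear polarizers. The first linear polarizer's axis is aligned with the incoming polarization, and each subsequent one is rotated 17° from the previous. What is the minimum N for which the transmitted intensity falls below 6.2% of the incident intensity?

N = 33

First polarizer is aligned with the polarization: full transmission.
Each further stage multiplies by cos²(17°) = 0.9145.
After N polarizers: T = 0.9145^(N−1). Require T < 0.062 ⇒ N−1 > ln(0.062)/ln(0.9145) = 31.12, so N−1 ≥ 32 and N = 33.
Check: N=33 gives T = 0.0573 < 0.062; N=32 gives T = 0.06266.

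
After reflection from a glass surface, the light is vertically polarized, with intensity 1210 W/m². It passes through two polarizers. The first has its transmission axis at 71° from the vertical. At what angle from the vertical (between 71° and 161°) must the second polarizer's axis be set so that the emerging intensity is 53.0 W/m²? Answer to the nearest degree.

θ ≈ 121°

By Malus's law, I₁ = I₀ cos²(71° − 0°) = I₀ cos²(71°) = 0.106 I₀.
Target fraction: 53.0 / 1210 W/m² = 0.0438 of I₀.
Need I₂/I₀ = 0.0438, so cos²(θ − 71°) = 0.0438 / 0.106 = 0.4132.
θ − 71° = arccos(√0.4132) = 50.0°, giving θ ≈ 71 + 50.0 = 121.0°.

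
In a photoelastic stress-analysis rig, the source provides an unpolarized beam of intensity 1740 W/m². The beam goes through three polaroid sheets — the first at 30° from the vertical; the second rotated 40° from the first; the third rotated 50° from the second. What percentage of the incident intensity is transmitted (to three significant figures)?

≈ 12.1%

Unpolarized light through the first polarizer → I₁ = 1740 W/m²/2 = 870 W/m², polarized at 30°.
I₂ = I₁ · cos²(40°) = 870 · 0.5868 = 510.5 W/m².
I₃ = I₂ · cos²(50°) = 510.5 · 0.4132 = 210.9 W/m².
That is 12.12% of the incident intensity.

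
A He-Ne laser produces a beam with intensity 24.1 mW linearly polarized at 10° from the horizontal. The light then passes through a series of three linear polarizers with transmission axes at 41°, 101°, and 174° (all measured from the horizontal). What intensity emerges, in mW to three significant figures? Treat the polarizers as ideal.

I ≈ 0.378 mW

By Malus's law, I₁ = 24.1 mW · cos²(31°) = 17.71 mW.
I₂ = I₁ · cos²(60°) = 17.71 · 0.25 = 4.427 mW.
I₃ = I₂ · cos²(73°) = 4.427 · 0.08548 = 0.3784 mW.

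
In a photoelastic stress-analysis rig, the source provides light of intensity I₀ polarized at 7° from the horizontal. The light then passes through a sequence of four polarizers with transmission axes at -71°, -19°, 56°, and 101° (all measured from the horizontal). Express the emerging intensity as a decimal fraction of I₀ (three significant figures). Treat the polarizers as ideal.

By Malus's law, I₁ = I₀ cos²(-71° − 7°) = I₀ cos²(78°) = 0.04323 I₀.
I₂ = I₁ cos²(-19° + 71°) = 0.04323 I₀ · cos²(52°) = 0.01638 I₀.
I₃ = I₂ cos²(56° + 19°) = 0.01638 I₀ · cos²(75°) = 0.001098 I₀.
I₄ = I₃ cos²(101° − 56°) = 0.001098 I₀ · cos²(45°) = 0.0005488 I₀.
Transmitted fraction = 0.0005488.

≈ 0.000549 I₀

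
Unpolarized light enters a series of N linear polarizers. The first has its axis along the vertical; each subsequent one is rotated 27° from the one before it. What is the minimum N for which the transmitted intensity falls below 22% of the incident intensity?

N = 5

First polarizer halves the unpolarized light: factor 1/2.
Each further stage multiplies by cos²(27°) = 0.7939.
After N polarizers: T = 0.5·0.7939^(N−1). Require T < 0.22 ⇒ N−1 > ln(0.22/0.5)/ln(0.7939) = 3.56, so N−1 ≥ 4 and N = 5.
Check: N=5 gives T = 0.1986 < 0.22; N=4 gives T = 0.2502.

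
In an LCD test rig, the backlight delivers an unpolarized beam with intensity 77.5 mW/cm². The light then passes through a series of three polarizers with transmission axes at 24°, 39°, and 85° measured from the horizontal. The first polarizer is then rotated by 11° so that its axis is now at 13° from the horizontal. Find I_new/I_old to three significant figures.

I_new/I_old ≈ 0.866

Before rotation:
Unpolarized light through the first polarizer → I₁ = ½ I₀, now polarized at 24°.
I₂ = I₁ cos²(39° − 24°) = 0.5 I₀ · cos²(15°) = 0.4665 I₀.
I₃ = I₂ cos²(85° − 39°) = 0.4665 I₀ · cos²(46°) = 0.2251 I₀.
After rotation:
Unpolarized light through the first polarizer → I₁ = ½ I₀, now polarized at 13°.
I₂ = I₁ cos²(39° − 13°) = 0.5 I₀ · cos²(26°) = 0.4039 I₀.
I₃ = I₂ cos²(85° − 39°) = 0.4039 I₀ · cos²(46°) = 0.1949 I₀.
Ratio = 0.1949 / 0.2251 = 0.8658.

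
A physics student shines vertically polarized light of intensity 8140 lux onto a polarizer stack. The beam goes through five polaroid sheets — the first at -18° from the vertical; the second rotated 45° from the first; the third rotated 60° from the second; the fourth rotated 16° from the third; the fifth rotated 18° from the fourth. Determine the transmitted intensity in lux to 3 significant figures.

I ≈ 769 lux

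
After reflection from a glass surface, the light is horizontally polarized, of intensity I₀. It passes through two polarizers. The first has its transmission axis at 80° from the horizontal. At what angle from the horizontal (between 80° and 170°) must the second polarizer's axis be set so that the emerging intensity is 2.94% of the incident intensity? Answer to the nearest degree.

I₁ = I₀ cos²(80° − 0°) = I₀ cos²(80°) = 0.03015 I₀.
Need I₂/I₀ = 0.0294, so cos²(θ − 80°) = 0.0294 / 0.03015 = 0.975.
θ − 80° = arccos(√0.975) = 9.1°, giving θ ≈ 80 + 9.1 = 89.1°.

θ ≈ 89°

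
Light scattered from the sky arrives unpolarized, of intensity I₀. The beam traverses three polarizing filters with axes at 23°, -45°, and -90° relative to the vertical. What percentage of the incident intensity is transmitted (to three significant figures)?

Unpolarized light through the first polarizer → I₁ = ½ I₀, now polarized at 23°.
I₂ = I₁ cos²(-45° − 23°) = 0.5 I₀ · cos²(68°) = 0.07017 I₀.
I₃ = I₂ cos²(-90° + 45°) = 0.07017 I₀ · cos²(45°) = 0.03508 I₀.
That is 3.508% of the incident intensity.

≈ 3.51%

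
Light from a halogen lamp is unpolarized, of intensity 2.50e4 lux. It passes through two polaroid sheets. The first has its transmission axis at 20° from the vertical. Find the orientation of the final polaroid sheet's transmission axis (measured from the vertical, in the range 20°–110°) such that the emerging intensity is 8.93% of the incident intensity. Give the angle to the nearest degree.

θ ≈ 85°

Unpolarized light through the first polarizer → I₁ = ½ I₀, now polarized at 20°.
Need I₂/I₀ = 0.0893, so cos²(θ − 20°) = 0.0893 / 0.5 = 0.1786.
θ − 20° = arccos(√0.1786) = 65.0°, giving θ ≈ 20 + 65.0 = 85.0°.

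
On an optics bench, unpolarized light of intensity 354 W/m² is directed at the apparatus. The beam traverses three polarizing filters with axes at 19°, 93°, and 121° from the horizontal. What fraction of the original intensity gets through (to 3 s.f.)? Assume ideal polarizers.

Unpolarized light through the first polarizer → I₁ = 354 W/m²/2 = 177 W/m², polarized at 19°.
I₂ = I₁ · cos²(74°) = 177 · 0.07598 = 13.45 W/m².
I₃ = I₂ · cos²(28°) = 13.45 · 0.7796 = 10.48 W/m².
Transmitted fraction = 0.02962.

I/I₀ ≈ 0.0296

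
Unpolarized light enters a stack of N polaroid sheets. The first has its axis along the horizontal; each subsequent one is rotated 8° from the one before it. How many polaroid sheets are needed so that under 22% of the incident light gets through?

N = 43

First polarizer halves the unpolarized light: factor 1/2.
Each further stage multiplies by cos²(8°) = 0.9806.
After N polarizers: T = 0.5·0.9806^(N−1). Require T < 0.22 ⇒ N−1 > ln(0.22/0.5)/ln(0.9806) = 41.97, so N−1 ≥ 42 and N = 43.
Check: N=43 gives T = 0.2199 < 0.22; N=42 gives T = 0.2242.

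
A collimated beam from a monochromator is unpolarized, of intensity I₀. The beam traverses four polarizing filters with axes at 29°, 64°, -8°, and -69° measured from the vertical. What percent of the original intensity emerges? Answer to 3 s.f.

Unpolarized light through the first polarizer → I₁ = ½ I₀, now polarized at 29°.
I₂ = I₁ cos²(64° − 29°) = 0.5 I₀ · cos²(35°) = 0.3355 I₀.
I₃ = I₂ cos²(-8° − 64°) = 0.3355 I₀ · cos²(72°) = 0.03204 I₀.
I₄ = I₃ cos²(-69° + 8°) = 0.03204 I₀ · cos²(61°) = 0.00753 I₀.
That is 0.753% of the incident intensity.

≈ 0.753%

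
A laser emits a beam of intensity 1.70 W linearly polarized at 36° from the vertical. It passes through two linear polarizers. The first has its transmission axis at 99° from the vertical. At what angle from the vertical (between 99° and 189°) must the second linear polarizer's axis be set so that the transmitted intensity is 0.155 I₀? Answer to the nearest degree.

I₁ = I₀ cos²(99° − 36°) = I₀ cos²(63°) = 0.2061 I₀.
Need I₂/I₀ = 0.155, so cos²(θ − 99°) = 0.155 / 0.2061 = 0.752.
θ − 99° = arccos(√0.752) = 29.9°, giving θ ≈ 99 + 29.9 = 128.9°.

θ ≈ 129°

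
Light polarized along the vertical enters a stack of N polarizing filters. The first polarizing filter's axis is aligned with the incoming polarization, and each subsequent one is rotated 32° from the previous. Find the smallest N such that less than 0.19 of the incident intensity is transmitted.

First polarizer is aligned with the polarization: full transmission.
Each further stage multiplies by cos²(32°) = 0.7192.
After N polarizers: T = 0.7192^(N−1). Require T < 0.19 ⇒ N−1 > ln(0.19)/ln(0.7192) = 5.04, so N−1 ≥ 6 and N = 7.
Check: N=7 gives T = 0.1384 < 0.19; N=6 gives T = 0.1924.

N = 7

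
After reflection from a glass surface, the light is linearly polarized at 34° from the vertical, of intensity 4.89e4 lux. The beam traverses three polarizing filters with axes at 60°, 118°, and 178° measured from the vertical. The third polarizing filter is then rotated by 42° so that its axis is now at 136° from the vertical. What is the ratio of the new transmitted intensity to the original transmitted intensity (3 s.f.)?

I_new/I_old ≈ 3.62

Before rotation:
By Malus's law, I₁ = I₀ cos²(60° − 34°) = I₀ cos²(26°) = 0.8078 I₀.
I₂ = I₁ cos²(118° − 60°) = 0.8078 I₀ · cos²(58°) = 0.2269 I₀.
I₃ = I₂ cos²(178° − 118°) = 0.2269 I₀ · cos²(60°) = 0.05671 I₀.
After rotation:
I₁ = I₀ cos²(60° − 34°) = I₀ cos²(26°) = 0.8078 I₀.
I₂ = I₁ cos²(118° − 60°) = 0.8078 I₀ · cos²(58°) = 0.2269 I₀.
I₃ = I₂ cos²(136° − 118°) = 0.2269 I₀ · cos²(18°) = 0.2052 I₀.
Ratio = 0.2052 / 0.05671 = 3.618.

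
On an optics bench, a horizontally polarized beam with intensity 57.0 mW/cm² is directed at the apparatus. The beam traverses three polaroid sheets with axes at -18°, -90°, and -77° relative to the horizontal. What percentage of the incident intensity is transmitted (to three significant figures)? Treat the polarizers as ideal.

≈ 8.20%

I₁ = 57.0 mW/cm² · cos²(18°) = 51.56 mW/cm².
I₂ = I₁ · cos²(72°) = 51.56 · 0.09549 = 4.923 mW/cm².
I₃ = I₂ · cos²(13°) = 4.923 · 0.9494 = 4.674 mW/cm².
That is 8.2% of the incident intensity.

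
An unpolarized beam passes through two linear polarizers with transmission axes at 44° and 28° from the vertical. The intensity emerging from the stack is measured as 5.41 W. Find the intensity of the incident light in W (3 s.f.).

I₀ ≈ 11.7 W

Unpolarized light through the first polarizer → I₁ = ½ I₀, now polarized at 44°.
I₂ = I₁ cos²(28° − 44°) = 0.5 I₀ · cos²(16°) = 0.462 I₀.
So 5.41 W = 0.462 I₀, giving I₀ = 5.41/0.462 = 11.71 W.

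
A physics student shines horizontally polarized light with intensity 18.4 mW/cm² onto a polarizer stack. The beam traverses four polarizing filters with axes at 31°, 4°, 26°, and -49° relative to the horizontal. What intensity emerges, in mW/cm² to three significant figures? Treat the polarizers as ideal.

I₁ = 18.4 mW/cm² · cos²(31°) = 13.52 mW/cm².
I₂ = I₁ · cos²(27°) = 13.52 · 0.7939 = 10.73 mW/cm².
I₃ = I₂ · cos²(22°) = 10.73 · 0.8597 = 9.227 mW/cm².
I₄ = I₃ · cos²(75°) = 9.227 · 0.06699 = 0.6181 mW/cm².

I ≈ 0.618 mW/cm²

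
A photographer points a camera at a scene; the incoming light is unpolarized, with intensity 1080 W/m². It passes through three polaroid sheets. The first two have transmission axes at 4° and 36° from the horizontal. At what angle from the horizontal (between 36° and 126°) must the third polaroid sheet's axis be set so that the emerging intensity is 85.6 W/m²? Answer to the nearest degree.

θ ≈ 98°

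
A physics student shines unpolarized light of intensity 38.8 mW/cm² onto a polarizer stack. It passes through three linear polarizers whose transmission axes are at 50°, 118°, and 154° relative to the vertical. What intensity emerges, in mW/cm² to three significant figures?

I ≈ 1.78 mW/cm²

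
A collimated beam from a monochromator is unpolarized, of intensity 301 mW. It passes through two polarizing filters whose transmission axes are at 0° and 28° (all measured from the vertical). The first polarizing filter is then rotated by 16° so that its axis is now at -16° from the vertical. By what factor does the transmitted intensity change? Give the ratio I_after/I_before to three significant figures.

I_new/I_old ≈ 0.664

Before rotation:
Unpolarized light through the first polarizer → I₁ = ½ I₀, now polarized at 0°.
I₂ = I₁ cos²(28° − 0°) = 0.5 I₀ · cos²(28°) = 0.3898 I₀.
After rotation:
Unpolarized light through the first polarizer → I₁ = ½ I₀, now polarized at -16°.
I₂ = I₁ cos²(28° + 16°) = 0.5 I₀ · cos²(44°) = 0.2587 I₀.
Ratio = 0.2587 / 0.3898 = 0.6637.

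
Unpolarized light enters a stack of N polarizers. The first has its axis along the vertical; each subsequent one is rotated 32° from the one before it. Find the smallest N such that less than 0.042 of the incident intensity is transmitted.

First polarizer halves the unpolarized light: factor 1/2.
Each further stage multiplies by cos²(32°) = 0.7192.
After N polarizers: T = 0.5·0.7192^(N−1). Require T < 0.042 ⇒ N−1 > ln(0.042/0.5)/ln(0.7192) = 7.51, so N−1 ≥ 8 and N = 9.
Check: N=9 gives T = 0.03578 < 0.042; N=8 gives T = 0.04976.

N = 9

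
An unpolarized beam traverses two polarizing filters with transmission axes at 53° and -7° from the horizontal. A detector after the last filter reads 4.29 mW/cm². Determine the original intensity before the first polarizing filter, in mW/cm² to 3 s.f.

I₀ ≈ 34.3 mW/cm²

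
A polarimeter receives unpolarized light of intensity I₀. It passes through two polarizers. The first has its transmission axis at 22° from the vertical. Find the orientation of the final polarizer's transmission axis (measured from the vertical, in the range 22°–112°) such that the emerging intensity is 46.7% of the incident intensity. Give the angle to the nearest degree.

θ ≈ 37°

Unpolarized light through the first polarizer → I₁ = ½ I₀, now polarized at 22°.
Need I₂/I₀ = 0.467, so cos²(θ − 22°) = 0.467 / 0.5 = 0.934.
θ − 22° = arccos(√0.934) = 14.9°, giving θ ≈ 22 + 14.9 = 36.9°.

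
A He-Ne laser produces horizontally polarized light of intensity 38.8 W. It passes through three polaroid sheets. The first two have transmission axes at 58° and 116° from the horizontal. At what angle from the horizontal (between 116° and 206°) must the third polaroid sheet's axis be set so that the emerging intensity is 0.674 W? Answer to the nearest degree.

I₁ = I₀ cos²(58° − 0°) = I₀ cos²(58°) = 0.2808 I₀.
I₂ = I₁ cos²(116° − 58°) = 0.2808 I₀ · cos²(58°) = 0.07886 I₀.
Target fraction: 0.674 / 38.8 W = 0.01737 of I₀.
Need I₃/I₀ = 0.01737, so cos²(θ − 116°) = 0.01737 / 0.07886 = 0.2203.
θ − 116° = arccos(√0.2203) = 62.0°, giving θ ≈ 116 + 62.0 = 178.0°.

θ ≈ 178°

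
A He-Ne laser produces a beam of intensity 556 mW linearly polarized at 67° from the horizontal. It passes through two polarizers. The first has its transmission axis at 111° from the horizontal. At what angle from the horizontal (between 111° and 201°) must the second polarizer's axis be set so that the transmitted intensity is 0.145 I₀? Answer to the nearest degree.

θ ≈ 169°

By Malus's law, I₁ = I₀ cos²(111° − 67°) = I₀ cos²(44°) = 0.5174 I₀.
Need I₂/I₀ = 0.145, so cos²(θ − 111°) = 0.145 / 0.5174 = 0.2802.
θ − 111° = arccos(√0.2802) = 58.0°, giving θ ≈ 111 + 58.0 = 169.0°.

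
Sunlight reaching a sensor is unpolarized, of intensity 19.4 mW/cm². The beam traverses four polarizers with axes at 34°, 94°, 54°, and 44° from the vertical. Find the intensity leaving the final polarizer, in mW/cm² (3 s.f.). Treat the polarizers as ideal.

I ≈ 1.38 mW/cm²

Unpolarized light through the first polarizer → I₁ = 19.4 mW/cm²/2 = 9.7 mW/cm², polarized at 34°.
I₂ = I₁ · cos²(60°) = 9.7 · 0.25 = 2.425 mW/cm².
I₃ = I₂ · cos²(40°) = 2.425 · 0.5868 = 1.423 mW/cm².
I₄ = I₃ · cos²(10°) = 1.423 · 0.9698 = 1.38 mW/cm².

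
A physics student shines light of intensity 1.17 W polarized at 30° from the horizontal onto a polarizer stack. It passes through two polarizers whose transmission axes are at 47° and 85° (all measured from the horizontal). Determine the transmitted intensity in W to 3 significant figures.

I ≈ 0.664 W

By Malus's law, I₁ = 1.17 W · cos²(17°) = 1.07 W.
I₂ = I₁ · cos²(38°) = 1.07 · 0.621 = 0.6644 W.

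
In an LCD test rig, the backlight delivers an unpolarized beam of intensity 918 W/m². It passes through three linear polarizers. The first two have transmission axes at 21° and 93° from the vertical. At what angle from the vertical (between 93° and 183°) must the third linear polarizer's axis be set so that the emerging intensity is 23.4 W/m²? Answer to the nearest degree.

θ ≈ 136°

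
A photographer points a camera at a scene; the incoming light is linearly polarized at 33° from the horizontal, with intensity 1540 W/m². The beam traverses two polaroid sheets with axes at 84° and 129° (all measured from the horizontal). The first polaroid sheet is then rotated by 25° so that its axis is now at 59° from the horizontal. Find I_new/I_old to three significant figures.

I_new/I_old ≈ 0.477

Before rotation:
I₁ = I₀ cos²(84° − 33°) = I₀ cos²(51°) = 0.396 I₀.
I₂ = I₁ cos²(129° − 84°) = 0.396 I₀ · cos²(45°) = 0.198 I₀.
After rotation:
I₁ = I₀ cos²(59° − 33°) = I₀ cos²(26°) = 0.8078 I₀.
I₂ = I₁ cos²(129° − 59°) = 0.8078 I₀ · cos²(70°) = 0.0945 I₀.
Ratio = 0.0945 / 0.198 = 0.4772.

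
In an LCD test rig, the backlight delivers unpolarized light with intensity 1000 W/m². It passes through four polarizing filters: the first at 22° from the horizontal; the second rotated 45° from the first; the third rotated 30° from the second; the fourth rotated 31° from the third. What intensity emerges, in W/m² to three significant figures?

I ≈ 138 W/m²

Unpolarized light through the first polarizer → I₁ = 1000 W/m²/2 = 500 W/m², polarized at 22°.
I₂ = I₁ · cos²(45°) = 500 · 0.5 = 250 W/m².
I₃ = I₂ · cos²(30°) = 250 · 0.75 = 187.5 W/m².
I₄ = I₃ · cos²(31°) = 187.5 · 0.7347 = 137.8 W/m².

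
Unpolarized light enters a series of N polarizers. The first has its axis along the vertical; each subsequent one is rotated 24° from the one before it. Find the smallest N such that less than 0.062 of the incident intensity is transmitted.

N = 13

First polarizer halves the unpolarized light: factor 1/2.
Each further stage multiplies by cos²(24°) = 0.8346.
After N polarizers: T = 0.5·0.8346^(N−1). Require T < 0.062 ⇒ N−1 > ln(0.062/0.5)/ln(0.8346) = 11.54, so N−1 ≥ 12 and N = 13.
Check: N=13 gives T = 0.05708 < 0.062; N=12 gives T = 0.0684.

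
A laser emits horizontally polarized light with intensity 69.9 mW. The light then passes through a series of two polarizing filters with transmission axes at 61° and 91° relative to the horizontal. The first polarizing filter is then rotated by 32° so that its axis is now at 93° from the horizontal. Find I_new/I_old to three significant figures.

I_new/I_old ≈ 0.0155

Before rotation:
I₁ = I₀ cos²(61° − 0°) = I₀ cos²(61°) = 0.235 I₀.
I₂ = I₁ cos²(91° − 61°) = 0.235 I₀ · cos²(30°) = 0.1763 I₀.
After rotation:
I₁ = I₀ cos²(93° − 0°) = I₀ cos²(87°) = 0.002739 I₀.
I₂ = I₁ cos²(91° − 93°) = 0.002739 I₀ · cos²(2°) = 0.002736 I₀.
Ratio = 0.002736 / 0.1763 = 0.01552.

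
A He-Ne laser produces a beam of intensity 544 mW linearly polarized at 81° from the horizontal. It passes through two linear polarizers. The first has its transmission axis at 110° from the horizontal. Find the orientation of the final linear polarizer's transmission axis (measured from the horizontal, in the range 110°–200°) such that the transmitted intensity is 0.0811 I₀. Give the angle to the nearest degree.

By Malus's law, I₁ = I₀ cos²(110° − 81°) = I₀ cos²(29°) = 0.765 I₀.
Need I₂/I₀ = 0.0811, so cos²(θ − 110°) = 0.0811 / 0.765 = 0.106.
θ − 110° = arccos(√0.106) = 71.0°, giving θ ≈ 110 + 71.0 = 181.0°.

θ ≈ 181°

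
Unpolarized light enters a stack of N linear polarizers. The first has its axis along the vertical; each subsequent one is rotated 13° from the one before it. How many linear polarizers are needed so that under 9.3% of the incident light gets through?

First polarizer halves the unpolarized light: factor 1/2.
Each further stage multiplies by cos²(13°) = 0.9494.
After N polarizers: T = 0.5·0.9494^(N−1). Require T < 0.093 ⇒ N−1 > ln(0.093/0.5)/ln(0.9494) = 32.39, so N−1 ≥ 33 and N = 34.
Check: N=34 gives T = 0.09011 < 0.093; N=33 gives T = 0.09491.

N = 34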